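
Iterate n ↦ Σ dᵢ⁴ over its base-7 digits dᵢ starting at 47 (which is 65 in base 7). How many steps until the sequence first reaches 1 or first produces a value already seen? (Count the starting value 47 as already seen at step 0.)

47 = (6,5)_7 → 6⁴ + 5⁴ = 1921
1921 = (5,4,1,3)_7 → 5⁴ + 4⁴ + 1⁴ + 3⁴ = 963
963 = (2,5,4,4)_7 → 2⁴ + 5⁴ + 4⁴ + 4⁴ = 1153
1153 = (3,2,3,5)_7 → 3⁴ + 2⁴ + 3⁴ + 5⁴ = 803
803 = (2,2,2,5)_7 → 2⁴ + 2⁴ + 2⁴ + 5⁴ = 673
673 = (1,6,5,1)_7 → 1⁴ + 6⁴ + 5⁴ + 1⁴ = 1923
1923 = (5,4,1,5)_7 → 5⁴ + 4⁴ + 1⁴ + 5⁴ = 1507
1507 = (4,2,5,2)_7 → 4⁴ + 2⁴ + 5⁴ + 2⁴ = 913
913 = (2,4,4,3)_7 → 2⁴ + 4⁴ + 4⁴ + 3⁴ = 609
609 = (1,5,3,0)_7 → 1⁴ + 5⁴ + 3⁴ + 0⁴ = 707
707 = (2,0,3,0)_7 → 2⁴ + 0⁴ + 3⁴ + 0⁴ = 97
97 = (1,6,6)_7 → 1⁴ + 6⁴ + 6⁴ = 2593
2593 = (1,0,3,6,3)_7 → 1⁴ + 0⁴ + 3⁴ + 6⁴ + 3⁴ = 1459
1459 = (4,1,5,3)_7 → 4⁴ + 1⁴ + 5⁴ + 3⁴ = 963  — 963 repeats.
That took 14 steps.

14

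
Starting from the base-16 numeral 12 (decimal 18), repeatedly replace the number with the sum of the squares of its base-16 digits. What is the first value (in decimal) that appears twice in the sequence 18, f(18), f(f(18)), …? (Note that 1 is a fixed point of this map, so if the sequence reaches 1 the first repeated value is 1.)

169

18 = (1,2)_16 → 1² + 2² = 1 + 4 = 5
5 = (5)_16 → 5² = 25
25 = (1,9)_16 → 1² + 9² = 1 + 81 = 82
82 = (5,2)_16 → 5² + 2² = 25 + 4 = 29
29 = (1,13)_16 → 1² + 13² = 1 + 169 = 170
170 = (10,10)_16 → 10² + 10² = 100 + 100 = 200
200 = (12,8)_16 → 12² + 8² = 144 + 64 = 208
208 = (13,0)_16 → 13² + 0² = 169 + 0 = 169
169 = (10,9)_16 → 10² + 9² = 100 + 81 = 181
181 = (11,5)_16 → 11² + 5² = 121 + 25 = 146
146 = (9,2)_16 → 9² + 2² = 81 + 4 = 85
85 = (5,5)_16 → 5² + 5² = 25 + 25 = 50
50 = (3,2)_16 → 3² + 2² = 9 + 4 = 13
13 = (13)_16 → 13² = 169  — 169 already appeared earlier.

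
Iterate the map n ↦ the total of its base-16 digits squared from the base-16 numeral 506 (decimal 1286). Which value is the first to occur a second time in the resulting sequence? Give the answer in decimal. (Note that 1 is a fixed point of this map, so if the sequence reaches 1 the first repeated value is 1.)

1286 = (5,0,6)_16 → 5² + 0² + 6² = 61
61 = (3,13)_16 → 3² + 13² = 178
178 = (11,2)_16 → 11² + 2² = 125
125 = (7,13)_16 → 7² + 13² = 218
218 = (13,10)_16 → 13² + 10² = 269
269 = (1,0,13)_16 → 1² + 0² + 13² = 170
170 = (10,10)_16 → 10² + 10² = 200
200 = (12,8)_16 → 12² + 8² = 208
208 = (13,0)_16 → 13² + 0² = 169
169 = (10,9)_16 → 10² + 9² = 181
181 = (11,5)_16 → 11² + 5² = 146
146 = (9,2)_16 → 9² + 2² = 85
85 = (5,5)_16 → 5² + 5² = 50
50 = (3,2)_16 → 3² + 2² = 13
13 = (13)_16 → 13² = 169  — 169 already appeared earlier.

169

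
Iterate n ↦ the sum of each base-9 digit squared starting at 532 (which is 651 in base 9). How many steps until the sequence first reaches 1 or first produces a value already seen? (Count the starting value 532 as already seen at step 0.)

532 = (6,5,1)_9 → 6² + 5² + 1² = 36 + 25 + 1 = 62
62 = (6,8)_9 → 6² + 8² = 36 + 64 = 100
100 = (1,2,1)_9 → 1² + 2² + 1² = 1 + 4 + 1 = 6
6 = (6)_9 → 6² = 36
36 = (4,0)_9 → 4² + 0² = 16 + 0 = 16
16 = (1,7)_9 → 1² + 7² = 1 + 49 = 50
50 = (5,5)_9 → 5² + 5² = 25 + 25 = 50  — 50 repeats.
That took 7 steps.

7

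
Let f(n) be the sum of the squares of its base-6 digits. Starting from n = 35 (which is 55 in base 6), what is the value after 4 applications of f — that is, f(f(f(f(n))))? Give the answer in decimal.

35 = (5,5)_6 → 5² + 5² = 25 + 25 = 50
50 = (1,2,2)_6 → 1² + 2² + 2² = 1 + 4 + 4 = 9
9 = (1,3)_6 → 1² + 3² = 1 + 9 = 10
10 = (1,4)_6 → 1² + 4² = 1 + 16 = 17

17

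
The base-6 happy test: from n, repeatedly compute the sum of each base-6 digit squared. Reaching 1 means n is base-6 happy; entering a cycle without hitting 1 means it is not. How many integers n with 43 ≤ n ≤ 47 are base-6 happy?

1

43: 43 → 3 → 9 → 10 → 17 → 29 → 41 → 26 → 20 → 13 → 5 → 25 → 17  (repeats 17)
44: 44 → 6 → 1  (reaches 1)
45: 45 → 11 → 26 → 20 → 13 → 5 → 25 → 17 → 29 → 41 → 26  (repeats 26)
46: 46 → 18 → 9 → 10 → 17 → 29 → 41 → 26 → 20 → 13 → 5 → 25 → 17  (repeats 17)
47: 47 → 27 → 25 → 17 → 29 → 41 → 26 → 20 → 13 → 5 → 25  (repeats 25)
base-6 happy: 44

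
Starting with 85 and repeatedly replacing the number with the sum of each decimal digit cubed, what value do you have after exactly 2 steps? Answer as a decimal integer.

85 → 8³ + 5³ = 512 + 125 = 637
637 → 6³ + 3³ + 7³ = 216 + 27 + 343 = 586

586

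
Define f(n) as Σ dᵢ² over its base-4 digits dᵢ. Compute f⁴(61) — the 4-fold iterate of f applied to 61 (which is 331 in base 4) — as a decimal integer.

61 = (3,3,1)_4 → 3² + 3² + 1² = 19
19 = (1,0,3)_4 → 1² + 0² + 3² = 10
10 = (2,2)_4 → 2² + 2² = 8
8 = (2,0)_4 → 2² + 0² = 4

4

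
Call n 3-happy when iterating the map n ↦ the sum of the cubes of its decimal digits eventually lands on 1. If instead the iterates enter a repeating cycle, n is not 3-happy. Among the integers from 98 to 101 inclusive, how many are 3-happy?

1

98: 98 → 1241 → 74 → 407 → 407  — not 3-happy
99: 99 → 1458 → 702 → 351 → 153 → 153  — not 3-happy
100: 100 → 1  — 3-happy
101: 101 → 2 → 8 → 512 → 134 → 92 → 737 → 713 → 371 → 371  — not 3-happy
3-happy: 100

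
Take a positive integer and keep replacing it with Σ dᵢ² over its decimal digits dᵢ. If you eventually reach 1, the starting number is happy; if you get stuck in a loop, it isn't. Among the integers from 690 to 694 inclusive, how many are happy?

690: 690 → 117 → 51 → 26 → 40 → 16 → 37 → 58 → 89 → 145 → 42 → 20 → 4 → 16  (repeats 16)
691: 691 → 118 → 66 → 72 → 53 → 34 → 25 → 29 → 85 → 89 → 145 → 42 → 20 → 4 → 16 → 37 → 58 → 89  (repeats 89)
692: 692 → 121 → 6 → 36 → 45 → 41 → 17 → 50 → 25 → 29 → 85 → 89 → 145 → 42 → 20 → 4 → 16 → 37 → 58 → 89  (repeats 89)
693: 693 → 126 → 41 → 17 → 50 → 25 → 29 → 85 → 89 → 145 → 42 → 20 → 4 → 16 → 37 → 58 → 89  (repeats 89)
694: 694 → 133 → 19 → 82 → 68 → 100 → 1  (reaches 1)
happy: 694

1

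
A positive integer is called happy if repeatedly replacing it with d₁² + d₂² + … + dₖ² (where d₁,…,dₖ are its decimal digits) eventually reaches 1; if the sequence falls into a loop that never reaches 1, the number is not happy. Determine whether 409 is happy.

409 → 97
97 → 130
130 → 10
10 → 1  — reached 1.

happy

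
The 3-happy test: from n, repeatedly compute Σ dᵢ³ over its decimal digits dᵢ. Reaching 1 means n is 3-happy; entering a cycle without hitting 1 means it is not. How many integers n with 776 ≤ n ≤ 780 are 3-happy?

1

776: 776 → 902 → 737 → 713 → 371 → 371  (repeats 371)
777: 777 → 1029 → 738 → 882 → 1032 → 36 → 243 → 99 → 1458 → 702 → 351 → 153 → 153  (repeats 153)
778: 778 → 1198 → 1243 → 100 → 1  (reaches 1)
779: 779 → 1415 → 191 → 731 → 371 → 371  (repeats 371)
780: 780 → 855 → 762 → 567 → 684 → 792 → 1080 → 513 → 153 → 153  (repeats 153)
3-happy: 778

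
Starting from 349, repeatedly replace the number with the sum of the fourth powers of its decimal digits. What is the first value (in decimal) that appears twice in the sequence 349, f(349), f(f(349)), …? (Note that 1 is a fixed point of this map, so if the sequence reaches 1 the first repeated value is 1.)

8208

349 → 3⁴ + 4⁴ + 9⁴ = 81 + 256 + 6561 = 6898
6898 → 6⁴ + 8⁴ + 9⁴ + 8⁴ = 1296 + 4096 + 6561 + 4096 = 16049
16049 → 1⁴ + 6⁴ + 0⁴ + 4⁴ + 9⁴ = 1 + 1296 + 0 + 256 + 6561 = 8114
8114 → 8⁴ + 1⁴ + 1⁴ + 4⁴ = 4096 + 1 + 1 + 256 = 4354
4354 → 4⁴ + 3⁴ + 5⁴ + 4⁴ = 256 + 81 + 625 + 256 = 1218
1218 → 1⁴ + 2⁴ + 1⁴ + 8⁴ = 1 + 16 + 1 + 4096 = 4114
4114 → 4⁴ + 1⁴ + 1⁴ + 4⁴ = 256 + 1 + 1 + 256 = 514
514 → 5⁴ + 1⁴ + 4⁴ = 625 + 1 + 256 = 882
882 → 8⁴ + 8⁴ + 2⁴ = 4096 + 4096 + 16 = 8208
8208 → 8⁴ + 2⁴ + 0⁴ + 8⁴ = 4096 + 16 + 0 + 4096 = 8208  — 8208 already appeared earlier.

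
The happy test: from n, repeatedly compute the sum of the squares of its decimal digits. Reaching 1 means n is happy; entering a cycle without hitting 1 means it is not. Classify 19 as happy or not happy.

happy

19 → 1² + 9² = 82
82 → 8² + 2² = 68
68 → 6² + 8² = 100
100 → 1² + 0² + 0² = 1  — reached 1.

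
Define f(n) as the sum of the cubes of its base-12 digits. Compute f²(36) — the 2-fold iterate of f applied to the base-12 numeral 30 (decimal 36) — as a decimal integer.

35

36 = (3,0)_12 → 3³ + 0³ = 27
27 = (2,3)_12 → 2³ + 3³ = 35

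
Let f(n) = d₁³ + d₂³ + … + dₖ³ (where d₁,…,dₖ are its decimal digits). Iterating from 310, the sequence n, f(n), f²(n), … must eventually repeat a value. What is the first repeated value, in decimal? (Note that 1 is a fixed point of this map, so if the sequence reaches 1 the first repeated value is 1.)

310 → 28
28 → 520
520 → 133
133 → 55
55 → 250
250 → 133  — 133 already appeared earlier.

133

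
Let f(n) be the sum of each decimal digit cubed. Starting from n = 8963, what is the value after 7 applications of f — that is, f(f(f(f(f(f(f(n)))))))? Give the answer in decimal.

8963 → 8³ + 9³ + 6³ + 3³ = 512 + 729 + 216 + 27 = 1484
1484 → 1³ + 4³ + 8³ + 4³ = 1 + 64 + 512 + 64 = 641
641 → 6³ + 4³ + 1³ = 216 + 64 + 1 = 281
281 → 2³ + 8³ + 1³ = 8 + 512 + 1 = 521
521 → 5³ + 2³ + 1³ = 125 + 8 + 1 = 134
134 → 1³ + 3³ + 4³ = 1 + 27 + 64 = 92
92 → 9³ + 2³ = 729 + 8 = 737

737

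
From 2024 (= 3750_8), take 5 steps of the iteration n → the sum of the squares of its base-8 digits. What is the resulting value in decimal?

26

2024 = (3,7,5,0)_8 → 3² + 7² + 5² + 0² = 9 + 49 + 25 + 0 = 83
83 = (1,2,3)_8 → 1² + 2² + 3² = 1 + 4 + 9 = 14
14 = (1,6)_8 → 1² + 6² = 1 + 36 = 37
37 = (4,5)_8 → 4² + 5² = 16 + 25 = 41
41 = (5,1)_8 → 5² + 1² = 25 + 1 = 26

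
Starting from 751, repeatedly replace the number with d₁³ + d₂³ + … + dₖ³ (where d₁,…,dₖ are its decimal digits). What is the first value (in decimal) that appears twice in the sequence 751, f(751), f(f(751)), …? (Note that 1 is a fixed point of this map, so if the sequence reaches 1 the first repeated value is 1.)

370

751 → 7³ + 5³ + 1³ = 469
469 → 4³ + 6³ + 9³ = 1009
1009 → 1³ + 0³ + 0³ + 9³ = 730
730 → 7³ + 3³ + 0³ = 370
370 → 3³ + 7³ + 0³ = 370  — 370 already appeared earlier.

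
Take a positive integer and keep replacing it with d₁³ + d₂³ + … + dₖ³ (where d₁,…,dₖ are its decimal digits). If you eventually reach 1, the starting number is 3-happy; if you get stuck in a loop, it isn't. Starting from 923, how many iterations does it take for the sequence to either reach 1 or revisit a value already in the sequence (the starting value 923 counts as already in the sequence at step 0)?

9

923 → 9³ + 2³ + 3³ = 764
764 → 7³ + 6³ + 4³ = 623
623 → 6³ + 2³ + 3³ = 251
251 → 2³ + 5³ + 1³ = 134
134 → 1³ + 3³ + 4³ = 92
92 → 9³ + 2³ = 737
737 → 7³ + 3³ + 7³ = 713
713 → 7³ + 1³ + 3³ = 371
371 → 3³ + 7³ + 1³ = 371  — 371 repeats.
That took 9 steps.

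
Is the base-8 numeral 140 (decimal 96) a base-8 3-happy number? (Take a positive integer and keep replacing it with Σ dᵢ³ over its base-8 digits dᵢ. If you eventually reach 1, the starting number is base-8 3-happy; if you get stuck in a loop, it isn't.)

96 = (1,4,0)_8 → 1³ + 4³ + 0³ = 65
65 = (1,0,1)_8 → 1³ + 0³ + 1³ = 2
2 = (2)_8 → 2³ = 8
8 = (1,0)_8 → 1³ + 0³ = 1  — reached 1.

base-8 3-happy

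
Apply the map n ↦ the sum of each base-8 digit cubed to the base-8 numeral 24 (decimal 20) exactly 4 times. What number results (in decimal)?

20 = (2,4)_8 → 2³ + 4³ = 72
72 = (1,1,0)_8 → 1³ + 1³ + 0³ = 2
2 = (2)_8 → 2³ = 8
8 = (1,0)_8 → 1³ + 0³ = 1

1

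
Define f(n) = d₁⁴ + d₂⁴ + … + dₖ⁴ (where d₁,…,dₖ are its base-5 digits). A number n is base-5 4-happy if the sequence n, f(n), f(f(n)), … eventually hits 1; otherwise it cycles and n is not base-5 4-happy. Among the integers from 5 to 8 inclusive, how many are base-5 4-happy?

1

5: 5 → 1  (reaches 1)
6: 6 → 2 → 16 → 82 → 98 → 418 → 244 → 594 → 674 → 514 → 528 → 338 → 194 → 354 → 528  (repeats 528)
7: 7 → 17 → 97 → 353 → 353  (repeats 353)
8: 8 → 82 → 98 → 418 → 244 → 594 → 674 → 514 → 528 → 338 → 194 → 354 → 528  (repeats 528)
base-5 4-happy: 5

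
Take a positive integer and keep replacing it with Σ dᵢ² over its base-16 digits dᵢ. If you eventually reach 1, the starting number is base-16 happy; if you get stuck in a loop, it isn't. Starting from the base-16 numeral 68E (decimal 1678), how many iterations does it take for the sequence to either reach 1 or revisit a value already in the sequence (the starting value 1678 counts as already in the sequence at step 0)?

1678 = (6,8,14)_16 → 6² + 8² + 14² = 296
296 = (1,2,8)_16 → 1² + 2² + 8² = 69
69 = (4,5)_16 → 4² + 5² = 41
41 = (2,9)_16 → 2² + 9² = 85
85 = (5,5)_16 → 5² + 5² = 50
50 = (3,2)_16 → 3² + 2² = 13
13 = (13)_16 → 13² = 169
169 = (10,9)_16 → 10² + 9² = 181
181 = (11,5)_16 → 11² + 5² = 146
146 = (9,2)_16 → 9² + 2² = 85  — 85 repeats.
That took 10 steps.

10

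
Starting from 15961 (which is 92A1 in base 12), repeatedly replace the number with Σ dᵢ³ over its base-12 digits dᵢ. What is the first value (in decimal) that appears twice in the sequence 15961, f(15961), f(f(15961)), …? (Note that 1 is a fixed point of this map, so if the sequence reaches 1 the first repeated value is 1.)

15961 = (9,2,10,1)_12 → 9³ + 2³ + 10³ + 1³ = 1738
1738 = (1,0,0,10)_12 → 1³ + 0³ + 0³ + 10³ = 1001
1001 = (6,11,5)_12 → 6³ + 11³ + 5³ = 1672
1672 = (11,7,4)_12 → 11³ + 7³ + 4³ = 1738  — 1738 already appeared earlier.

1738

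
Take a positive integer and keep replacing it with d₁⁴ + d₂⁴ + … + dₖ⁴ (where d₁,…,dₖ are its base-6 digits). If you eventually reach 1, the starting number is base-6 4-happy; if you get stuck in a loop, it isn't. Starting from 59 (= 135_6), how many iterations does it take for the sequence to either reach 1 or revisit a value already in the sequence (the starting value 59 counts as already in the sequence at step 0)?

59 = (1,3,5)_6 → 1⁴ + 3⁴ + 5⁴ = 1 + 81 + 625 = 707
707 = (3,1,3,5)_6 → 3⁴ + 1⁴ + 3⁴ + 5⁴ = 81 + 1 + 81 + 625 = 788
788 = (3,3,5,2)_6 → 3⁴ + 3⁴ + 5⁴ + 2⁴ = 81 + 81 + 625 + 16 = 803
803 = (3,4,1,5)_6 → 3⁴ + 4⁴ + 1⁴ + 5⁴ = 81 + 256 + 1 + 625 = 963
963 = (4,2,4,3)_6 → 4⁴ + 2⁴ + 4⁴ + 3⁴ = 256 + 16 + 256 + 81 = 609
609 = (2,4,5,3)_6 → 2⁴ + 4⁴ + 5⁴ + 3⁴ = 16 + 256 + 625 + 81 = 978
978 = (4,3,1,0)_6 → 4⁴ + 3⁴ + 1⁴ + 0⁴ = 256 + 81 + 1 + 0 = 338
338 = (1,3,2,2)_6 → 1⁴ + 3⁴ + 2⁴ + 2⁴ = 1 + 81 + 16 + 16 = 114
114 = (3,1,0)_6 → 3⁴ + 1⁴ + 0⁴ = 81 + 1 + 0 = 82
82 = (2,1,4)_6 → 2⁴ + 1⁴ + 4⁴ = 16 + 1 + 256 = 273
273 = (1,1,3,3)_6 → 1⁴ + 1⁴ + 3⁴ + 3⁴ = 1 + 1 + 81 + 81 = 164
164 = (4,3,2)_6 → 4⁴ + 3⁴ + 2⁴ = 256 + 81 + 16 = 353
353 = (1,3,4,5)_6 → 1⁴ + 3⁴ + 4⁴ + 5⁴ = 1 + 81 + 256 + 625 = 963  — 963 repeats.
That took 13 steps.

13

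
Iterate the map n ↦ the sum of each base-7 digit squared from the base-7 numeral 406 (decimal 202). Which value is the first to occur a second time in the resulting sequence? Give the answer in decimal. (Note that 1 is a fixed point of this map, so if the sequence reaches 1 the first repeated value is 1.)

10

202 = (4,0,6)_7 → 52
52 = (1,0,3)_7 → 10
10 = (1,3)_7 → 10  — 10 already appeared earlier.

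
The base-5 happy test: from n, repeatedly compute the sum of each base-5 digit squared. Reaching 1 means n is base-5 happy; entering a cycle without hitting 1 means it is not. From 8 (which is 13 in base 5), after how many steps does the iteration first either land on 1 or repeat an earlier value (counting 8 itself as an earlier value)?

8 = (1,3)_5 → 1² + 3² = 10
10 = (2,0)_5 → 2² + 0² = 4
4 = (4)_5 → 4² = 16
16 = (3,1)_5 → 3² + 1² = 10  — 10 repeats.
That took 4 steps.

4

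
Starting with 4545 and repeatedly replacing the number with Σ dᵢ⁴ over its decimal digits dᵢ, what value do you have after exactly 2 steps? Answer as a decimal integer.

4545 → 4⁴ + 5⁴ + 4⁴ + 5⁴ = 256 + 625 + 256 + 625 = 1762
1762 → 1⁴ + 7⁴ + 6⁴ + 2⁴ = 1 + 2401 + 1296 + 16 = 3714

3714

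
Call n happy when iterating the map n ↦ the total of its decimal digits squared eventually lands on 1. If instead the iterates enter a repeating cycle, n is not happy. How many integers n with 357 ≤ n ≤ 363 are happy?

357: 357 → 83 → 73 → 58 → 89 → 145 → 42 → 20 → 4 → 16 → 37 → 58  — not happy
358: 358 → 98 → 145 → 42 → 20 → 4 → 16 → 37 → 58 → 89 → 145  — not happy
359: 359 → 115 → 27 → 53 → 34 → 25 → 29 → 85 → 89 → 145 → 42 → 20 → 4 → 16 → 37 → 58 → 89  — not happy
360: 360 → 45 → 41 → 17 → 50 → 25 → 29 → 85 → 89 → 145 → 42 → 20 → 4 → 16 → 37 → 58 → 89  — not happy
361: 361 → 46 → 52 → 29 → 85 → 89 → 145 → 42 → 20 → 4 → 16 → 37 → 58 → 89  — not happy
362: 362 → 49 → 97 → 130 → 10 → 1  — happy
363: 363 → 54 → 41 → 17 → 50 → 25 → 29 → 85 → 89 → 145 → 42 → 20 → 4 → 16 → 37 → 58 → 89  — not happy
happy: 362

1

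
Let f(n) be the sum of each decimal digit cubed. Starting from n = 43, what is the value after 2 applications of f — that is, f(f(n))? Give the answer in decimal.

43 → 4³ + 3³ = 91
91 → 9³ + 1³ = 730

730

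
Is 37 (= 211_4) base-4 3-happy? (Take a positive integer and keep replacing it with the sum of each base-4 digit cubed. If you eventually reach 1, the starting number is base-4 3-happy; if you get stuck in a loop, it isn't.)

base-4 3-happy

37 = (2,1,1)_4 → 2³ + 1³ + 1³ = 8 + 1 + 1 = 10
10 = (2,2)_4 → 2³ + 2³ = 8 + 8 = 16
16 = (1,0,0)_4 → 1³ + 0³ + 0³ = 1 + 0 + 0 = 1  — reached 1.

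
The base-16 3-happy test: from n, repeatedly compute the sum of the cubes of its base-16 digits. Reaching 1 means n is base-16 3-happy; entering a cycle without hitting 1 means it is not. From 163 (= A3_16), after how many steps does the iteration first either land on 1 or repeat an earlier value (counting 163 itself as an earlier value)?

4

163 = (10,3)_16 → 10³ + 3³ = 1000 + 27 = 1027
1027 = (4,0,3)_16 → 4³ + 0³ + 3³ = 64 + 0 + 27 = 91
91 = (5,11)_16 → 5³ + 11³ = 125 + 1331 = 1456
1456 = (5,11,0)_16 → 5³ + 11³ + 0³ = 125 + 1331 + 0 = 1456  — 1456 repeats.
That took 4 steps.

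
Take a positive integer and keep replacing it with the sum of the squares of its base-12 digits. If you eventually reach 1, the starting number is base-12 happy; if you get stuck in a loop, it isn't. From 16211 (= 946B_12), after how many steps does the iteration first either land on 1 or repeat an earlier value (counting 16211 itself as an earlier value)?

14

16211 = (9,4,6,11)_12 → 254
254 = (1,9,2)_12 → 86
86 = (7,2)_12 → 53
53 = (4,5)_12 → 41
41 = (3,5)_12 → 34
34 = (2,10)_12 → 104
104 = (8,8)_12 → 128
128 = (10,8)_12 → 164
164 = (1,1,8)_12 → 66
66 = (5,6)_12 → 61
61 = (5,1)_12 → 26
26 = (2,2)_12 → 8
8 = (8)_12 → 64
64 = (5,4)_12 → 41  — 41 repeats.
That took 14 steps.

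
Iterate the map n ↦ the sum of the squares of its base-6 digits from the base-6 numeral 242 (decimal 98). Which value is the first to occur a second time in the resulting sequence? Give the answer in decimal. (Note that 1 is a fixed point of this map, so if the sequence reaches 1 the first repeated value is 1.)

20

98 = (2,4,2)_6 → 2² + 4² + 2² = 4 + 16 + 4 = 24
24 = (4,0)_6 → 4² + 0² = 16 + 0 = 16
16 = (2,4)_6 → 2² + 4² = 4 + 16 = 20
20 = (3,2)_6 → 3² + 2² = 9 + 4 = 13
13 = (2,1)_6 → 2² + 1² = 4 + 1 = 5
5 = (5)_6 → 5² = 25
25 = (4,1)_6 → 4² + 1² = 16 + 1 = 17
17 = (2,5)_6 → 2² + 5² = 4 + 25 = 29
29 = (4,5)_6 → 4² + 5² = 16 + 25 = 41
41 = (1,0,5)_6 → 1² + 0² + 5² = 1 + 0 + 25 = 26
26 = (4,2)_6 → 4² + 2² = 16 + 4 = 20  — 20 already appeared earlier.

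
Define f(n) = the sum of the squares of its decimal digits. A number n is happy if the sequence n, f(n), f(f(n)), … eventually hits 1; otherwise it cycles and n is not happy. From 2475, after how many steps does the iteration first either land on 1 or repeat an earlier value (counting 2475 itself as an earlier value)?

5

2475 → 2² + 4² + 7² + 5² = 4 + 16 + 49 + 25 = 94
94 → 9² + 4² = 81 + 16 = 97
97 → 9² + 7² = 81 + 49 = 130
130 → 1² + 3² + 0² = 1 + 9 + 0 = 10
10 → 1² + 0² = 1 + 0 = 1  — reached 1.
That took 5 steps.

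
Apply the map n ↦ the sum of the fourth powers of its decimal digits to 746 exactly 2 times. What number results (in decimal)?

746 → 7⁴ + 4⁴ + 6⁴ = 3953
3953 → 3⁴ + 9⁴ + 5⁴ + 3⁴ = 7348

7348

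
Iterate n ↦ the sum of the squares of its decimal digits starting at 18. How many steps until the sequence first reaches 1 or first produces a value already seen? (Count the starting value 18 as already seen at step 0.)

11

18 → 1² + 8² = 1 + 64 = 65
65 → 6² + 5² = 36 + 25 = 61
61 → 6² + 1² = 36 + 1 = 37
37 → 3² + 7² = 9 + 49 = 58
58 → 5² + 8² = 25 + 64 = 89
89 → 8² + 9² = 64 + 81 = 145
145 → 1² + 4² + 5² = 1 + 16 + 25 = 42
42 → 4² + 2² = 16 + 4 = 20
20 → 2² + 0² = 4 + 0 = 4
4 → 4² = 16
16 → 1² + 6² = 1 + 36 = 37  — 37 repeats.
That took 11 steps.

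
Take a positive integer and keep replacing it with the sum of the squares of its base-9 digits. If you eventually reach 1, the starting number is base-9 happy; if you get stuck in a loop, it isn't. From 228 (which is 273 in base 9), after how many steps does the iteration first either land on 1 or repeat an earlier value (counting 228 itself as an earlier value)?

7

228 = (2,7,3)_9 → 2² + 7² + 3² = 4 + 49 + 9 = 62
62 = (6,8)_9 → 6² + 8² = 36 + 64 = 100
100 = (1,2,1)_9 → 1² + 2² + 1² = 1 + 4 + 1 = 6
6 = (6)_9 → 6² = 36
36 = (4,0)_9 → 4² + 0² = 16 + 0 = 16
16 = (1,7)_9 → 1² + 7² = 1 + 49 = 50
50 = (5,5)_9 → 5² + 5² = 25 + 25 = 50  — 50 repeats.
That took 7 steps.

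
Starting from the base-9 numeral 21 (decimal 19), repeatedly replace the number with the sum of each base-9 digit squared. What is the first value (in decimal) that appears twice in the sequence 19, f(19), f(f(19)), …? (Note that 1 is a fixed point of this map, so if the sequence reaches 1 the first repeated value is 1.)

53

19 = (2,1)_9 → 2² + 1² = 4 + 1 = 5
5 = (5)_9 → 5² = 25
25 = (2,7)_9 → 2² + 7² = 4 + 49 = 53
53 = (5,8)_9 → 5² + 8² = 25 + 64 = 89
89 = (1,0,8)_9 → 1² + 0² + 8² = 1 + 0 + 64 = 65
65 = (7,2)_9 → 7² + 2² = 49 + 4 = 53  — 53 already appeared earlier.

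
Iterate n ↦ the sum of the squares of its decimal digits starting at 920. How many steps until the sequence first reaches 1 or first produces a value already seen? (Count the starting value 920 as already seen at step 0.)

920 → 9² + 2² + 0² = 85
85 → 8² + 5² = 89
89 → 8² + 9² = 145
145 → 1² + 4² + 5² = 42
42 → 4² + 2² = 20
20 → 2² + 0² = 4
4 → 4² = 16
16 → 1² + 6² = 37
37 → 3² + 7² = 58
58 → 5² + 8² = 89  — 89 repeats.
That took 10 steps.

10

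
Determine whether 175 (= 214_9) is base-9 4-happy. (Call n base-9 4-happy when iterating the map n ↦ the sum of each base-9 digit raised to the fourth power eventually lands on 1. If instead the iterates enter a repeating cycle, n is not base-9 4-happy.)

base-9 4-happy

175 = (2,1,4)_9 → 2⁴ + 1⁴ + 4⁴ = 16 + 1 + 256 = 273
273 = (3,3,3)_9 → 3⁴ + 3⁴ + 3⁴ = 81 + 81 + 81 = 243
243 = (3,0,0)_9 → 3⁴ + 0⁴ + 0⁴ = 81 + 0 + 0 = 81
81 = (1,0,0)_9 → 1⁴ + 0⁴ + 0⁴ = 1 + 0 + 0 = 1  — reached 1.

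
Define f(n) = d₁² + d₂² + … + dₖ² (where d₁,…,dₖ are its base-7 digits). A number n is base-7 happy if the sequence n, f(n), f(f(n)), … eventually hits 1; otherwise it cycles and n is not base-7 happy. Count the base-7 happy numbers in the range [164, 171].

1

164: 164 → 22 → 10 → 10  — not base-7 happy
165: 165 → 29 → 17 → 13 → 37 → 29  — not base-7 happy
166: 166 → 38 → 34 → 52 → 10 → 10  — not base-7 happy
167: 167 → 49 → 1  — base-7 happy
168: 168 → 18 → 20 → 40 → 50 → 2 → 4 → 16 → 8 → 2  — not base-7 happy
169: 169 → 19 → 29 → 17 → 13 → 37 → 29  — not base-7 happy
170: 170 → 22 → 10 → 10  — not base-7 happy
171: 171 → 27 → 45 → 45  — not base-7 happy
base-7 happy: 167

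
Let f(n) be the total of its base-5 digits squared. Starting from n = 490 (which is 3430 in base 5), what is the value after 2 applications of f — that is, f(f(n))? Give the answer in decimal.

18

490 = (3,4,3,0)_5 → 3² + 4² + 3² + 0² = 34
34 = (1,1,4)_5 → 1² + 1² + 4² = 18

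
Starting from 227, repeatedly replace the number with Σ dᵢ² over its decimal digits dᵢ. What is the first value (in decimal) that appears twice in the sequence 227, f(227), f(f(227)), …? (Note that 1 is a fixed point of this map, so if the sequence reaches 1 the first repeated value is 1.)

37

227 → 2² + 2² + 7² = 57
57 → 5² + 7² = 74
74 → 7² + 4² = 65
65 → 6² + 5² = 61
61 → 6² + 1² = 37
37 → 3² + 7² = 58
58 → 5² + 8² = 89
89 → 8² + 9² = 145
145 → 1² + 4² + 5² = 42
42 → 4² + 2² = 20
20 → 2² + 0² = 4
4 → 4² = 16
16 → 1² + 6² = 37  — 37 already appeared earlier.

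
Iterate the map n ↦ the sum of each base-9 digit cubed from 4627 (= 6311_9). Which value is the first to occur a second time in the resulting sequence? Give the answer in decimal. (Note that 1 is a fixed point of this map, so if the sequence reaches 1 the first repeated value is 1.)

35

4627 = (6,3,1,1)_9 → 6³ + 3³ + 1³ + 1³ = 216 + 27 + 1 + 1 = 245
245 = (3,0,2)_9 → 3³ + 0³ + 2³ = 27 + 0 + 8 = 35
35 = (3,8)_9 → 3³ + 8³ = 27 + 512 = 539
539 = (6,5,8)_9 → 6³ + 5³ + 8³ = 216 + 125 + 512 = 853
853 = (1,1,4,7)_9 → 1³ + 1³ + 4³ + 7³ = 1 + 1 + 64 + 343 = 409
409 = (5,0,4)_9 → 5³ + 0³ + 4³ = 125 + 0 + 64 = 189
189 = (2,3,0)_9 → 2³ + 3³ + 0³ = 8 + 27 + 0 = 35  — 35 already appeared earlier.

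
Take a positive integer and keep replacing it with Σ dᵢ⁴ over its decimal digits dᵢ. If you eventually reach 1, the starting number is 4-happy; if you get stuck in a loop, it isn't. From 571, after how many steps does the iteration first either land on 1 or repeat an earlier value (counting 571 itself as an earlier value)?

571 → 3027
3027 → 2498
2498 → 10929
10929 → 13139
13139 → 6725
6725 → 4338
4338 → 4514
4514 → 1138
1138 → 4179
4179 → 9219
9219 → 13139  — 13139 repeats.
That took 11 steps.

11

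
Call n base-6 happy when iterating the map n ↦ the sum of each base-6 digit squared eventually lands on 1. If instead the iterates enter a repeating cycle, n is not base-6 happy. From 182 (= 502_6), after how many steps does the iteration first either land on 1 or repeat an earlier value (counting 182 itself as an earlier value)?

9

182 = (5,0,2)_6 → 29
29 = (4,5)_6 → 41
41 = (1,0,5)_6 → 26
26 = (4,2)_6 → 20
20 = (3,2)_6 → 13
13 = (2,1)_6 → 5
5 = (5)_6 → 25
25 = (4,1)_6 → 17
17 = (2,5)_6 → 29  — 29 repeats.
That took 9 steps.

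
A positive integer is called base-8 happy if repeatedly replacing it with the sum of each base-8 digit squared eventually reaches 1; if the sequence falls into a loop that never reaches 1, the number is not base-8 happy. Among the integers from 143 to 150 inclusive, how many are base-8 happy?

143: 143 → 54 → 72 → 2 → 4 → 16 → 4  — not base-8 happy
144: 144 → 8 → 1  — base-8 happy
145: 145 → 9 → 2 → 4 → 16 → 4  — not base-8 happy
146: 146 → 12 → 17 → 5 → 25 → 10 → 5  — not base-8 happy
147: 147 → 17 → 5 → 25 → 10 → 5  — not base-8 happy
148: 148 → 24 → 9 → 2 → 4 → 16 → 4  — not base-8 happy
149: 149 → 33 → 17 → 5 → 25 → 10 → 5  — not base-8 happy
150: 150 → 44 → 41 → 26 → 13 → 26  — not base-8 happy
base-8 happy: 144

1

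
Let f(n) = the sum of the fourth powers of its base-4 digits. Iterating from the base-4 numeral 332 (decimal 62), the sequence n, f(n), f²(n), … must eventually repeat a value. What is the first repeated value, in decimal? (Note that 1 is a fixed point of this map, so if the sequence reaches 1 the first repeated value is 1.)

83

62 = (3,3,2)_4 → 3⁴ + 3⁴ + 2⁴ = 178
178 = (2,3,0,2)_4 → 2⁴ + 3⁴ + 0⁴ + 2⁴ = 113
113 = (1,3,0,1)_4 → 1⁴ + 3⁴ + 0⁴ + 1⁴ = 83
83 = (1,1,0,3)_4 → 1⁴ + 1⁴ + 0⁴ + 3⁴ = 83  — 83 already appeared earlier.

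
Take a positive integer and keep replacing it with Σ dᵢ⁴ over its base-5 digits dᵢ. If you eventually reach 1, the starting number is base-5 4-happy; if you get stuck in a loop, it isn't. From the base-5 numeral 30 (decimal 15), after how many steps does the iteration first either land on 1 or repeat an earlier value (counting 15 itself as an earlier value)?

15 = (3,0)_5 → 81
81 = (3,1,1)_5 → 83
83 = (3,1,3)_5 → 163
163 = (1,1,2,3)_5 → 99
99 = (3,4,4)_5 → 593
593 = (4,3,3,3)_5 → 499
499 = (3,4,4,4)_5 → 849
849 = (1,1,3,4,4)_5 → 595
595 = (4,3,4,0)_5 → 593  — 593 repeats.
That took 9 steps.

9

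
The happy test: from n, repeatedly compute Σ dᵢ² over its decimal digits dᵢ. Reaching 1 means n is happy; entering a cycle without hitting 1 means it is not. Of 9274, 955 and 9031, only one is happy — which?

9274: 9274 → 150 → 26 → 40 → 16 → 37 → 58 → 89 → 145 → 42 → 20 → 4 → 16  — repeats 16 (not happy)
955: 955 → 131 → 11 → 2 → 4 → 16 → 37 → 58 → 89 → 145 → 42 → 20 → 4  — repeats 4 (not happy)
9031: 9031 → 91 → 82 → 68 → 100 → 1  — reaches 1 (happy)

9031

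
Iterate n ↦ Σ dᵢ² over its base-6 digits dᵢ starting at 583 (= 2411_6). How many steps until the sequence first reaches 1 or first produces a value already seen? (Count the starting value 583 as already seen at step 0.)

583 = (2,4,1,1)_6 → 22
22 = (3,4)_6 → 25
25 = (4,1)_6 → 17
17 = (2,5)_6 → 29
29 = (4,5)_6 → 41
41 = (1,0,5)_6 → 26
26 = (4,2)_6 → 20
20 = (3,2)_6 → 13
13 = (2,1)_6 → 5
5 = (5)_6 → 25  — 25 repeats.
That took 10 steps.

10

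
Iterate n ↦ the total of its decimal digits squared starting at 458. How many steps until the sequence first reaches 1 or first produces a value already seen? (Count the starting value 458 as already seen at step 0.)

458 → 4² + 5² + 8² = 105
105 → 1² + 0² + 5² = 26
26 → 2² + 6² = 40
40 → 4² + 0² = 16
16 → 1² + 6² = 37
37 → 3² + 7² = 58
58 → 5² + 8² = 89
89 → 8² + 9² = 145
145 → 1² + 4² + 5² = 42
42 → 4² + 2² = 20
20 → 2² + 0² = 4
4 → 4² = 16  — 16 repeats.
That took 12 steps.

12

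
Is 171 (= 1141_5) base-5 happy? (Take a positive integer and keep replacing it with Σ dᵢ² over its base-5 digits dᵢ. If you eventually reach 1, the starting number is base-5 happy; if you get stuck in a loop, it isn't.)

base-5 happy

171 = (1,1,4,1)_5 → 1² + 1² + 4² + 1² = 1 + 1 + 16 + 1 = 19
19 = (3,4)_5 → 3² + 4² = 9 + 16 = 25
25 = (1,0,0)_5 → 1² + 0² + 0² = 1 + 0 + 0 = 1  — reached 1.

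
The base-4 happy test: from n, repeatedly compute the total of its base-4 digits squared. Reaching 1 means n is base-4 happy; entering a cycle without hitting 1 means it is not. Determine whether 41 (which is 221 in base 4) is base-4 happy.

base-4 happy

41 = (2,2,1)_4 → 2² + 2² + 1² = 9
9 = (2,1)_4 → 2² + 1² = 5
5 = (1,1)_4 → 1² + 1² = 2
2 = (2)_4 → 2² = 4
4 = (1,0)_4 → 1² + 0² = 1  — reached 1.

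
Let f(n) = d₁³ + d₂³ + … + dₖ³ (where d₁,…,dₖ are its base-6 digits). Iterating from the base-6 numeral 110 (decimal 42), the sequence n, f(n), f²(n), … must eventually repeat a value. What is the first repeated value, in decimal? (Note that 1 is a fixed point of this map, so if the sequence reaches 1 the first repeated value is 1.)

9

42 = (1,1,0)_6 → 1³ + 1³ + 0³ = 2
2 = (2)_6 → 2³ = 8
8 = (1,2)_6 → 1³ + 2³ = 9
9 = (1,3)_6 → 1³ + 3³ = 28
28 = (4,4)_6 → 4³ + 4³ = 128
128 = (3,3,2)_6 → 3³ + 3³ + 2³ = 62
62 = (1,4,2)_6 → 1³ + 4³ + 2³ = 73
73 = (2,0,1)_6 → 2³ + 0³ + 1³ = 9  — 9 already appeared earlier.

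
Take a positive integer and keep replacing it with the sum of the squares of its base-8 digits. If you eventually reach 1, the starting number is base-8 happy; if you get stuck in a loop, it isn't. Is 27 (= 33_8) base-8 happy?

27 = (3,3)_8 → 3² + 3² = 9 + 9 = 18
18 = (2,2)_8 → 2² + 2² = 4 + 4 = 8
8 = (1,0)_8 → 1² + 0² = 1 + 0 = 1  — reached 1.

base-8 happy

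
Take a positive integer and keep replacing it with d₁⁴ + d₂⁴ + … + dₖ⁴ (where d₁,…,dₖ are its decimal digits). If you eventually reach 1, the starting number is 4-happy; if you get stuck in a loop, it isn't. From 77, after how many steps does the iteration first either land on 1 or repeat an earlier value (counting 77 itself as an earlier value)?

13

77 → 7⁴ + 7⁴ = 4802
4802 → 4⁴ + 8⁴ + 0⁴ + 2⁴ = 4368
4368 → 4⁴ + 3⁴ + 6⁴ + 8⁴ = 5729
5729 → 5⁴ + 7⁴ + 2⁴ + 9⁴ = 9603
9603 → 9⁴ + 6⁴ + 0⁴ + 3⁴ = 7938
7938 → 7⁴ + 9⁴ + 3⁴ + 8⁴ = 13139
13139 → 1⁴ + 3⁴ + 1⁴ + 3⁴ + 9⁴ = 6725
6725 → 6⁴ + 7⁴ + 2⁴ + 5⁴ = 4338
4338 → 4⁴ + 3⁴ + 3⁴ + 8⁴ = 4514
4514 → 4⁴ + 5⁴ + 1⁴ + 4⁴ = 1138
1138 → 1⁴ + 1⁴ + 3⁴ + 8⁴ = 4179
4179 → 4⁴ + 1⁴ + 7⁴ + 9⁴ = 9219
9219 → 9⁴ + 2⁴ + 1⁴ + 9⁴ = 13139  — 13139 repeats.
That took 13 steps.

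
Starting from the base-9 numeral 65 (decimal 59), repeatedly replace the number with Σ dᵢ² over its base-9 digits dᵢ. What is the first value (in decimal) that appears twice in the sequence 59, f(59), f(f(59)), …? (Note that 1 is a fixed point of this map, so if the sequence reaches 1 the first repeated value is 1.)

59 = (6,5)_9 → 6² + 5² = 36 + 25 = 61
61 = (6,7)_9 → 6² + 7² = 36 + 49 = 85
85 = (1,0,4)_9 → 1² + 0² + 4² = 1 + 0 + 16 = 17
17 = (1,8)_9 → 1² + 8² = 1 + 64 = 65
65 = (7,2)_9 → 7² + 2² = 49 + 4 = 53
53 = (5,8)_9 → 5² + 8² = 25 + 64 = 89
89 = (1,0,8)_9 → 1² + 0² + 8² = 1 + 0 + 64 = 65  — 65 already appeared earlier.

65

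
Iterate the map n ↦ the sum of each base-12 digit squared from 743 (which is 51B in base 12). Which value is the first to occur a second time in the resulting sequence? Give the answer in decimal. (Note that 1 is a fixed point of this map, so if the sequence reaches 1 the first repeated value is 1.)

100

743 = (5,1,11)_12 → 5² + 1² + 11² = 147
147 = (1,0,3)_12 → 1² + 0² + 3² = 10
10 = (10)_12 → 10² = 100
100 = (8,4)_12 → 8² + 4² = 80
80 = (6,8)_12 → 6² + 8² = 100  — 100 already appeared earlier.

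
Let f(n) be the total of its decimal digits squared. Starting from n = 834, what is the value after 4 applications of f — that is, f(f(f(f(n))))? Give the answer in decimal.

20

834 → 8² + 3² + 4² = 89
89 → 8² + 9² = 145
145 → 1² + 4² + 5² = 42
42 → 4² + 2² = 20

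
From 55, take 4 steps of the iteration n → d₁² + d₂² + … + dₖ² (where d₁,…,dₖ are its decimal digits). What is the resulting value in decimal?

55 → 5² + 5² = 25 + 25 = 50
50 → 5² + 0² = 25 + 0 = 25
25 → 2² + 5² = 4 + 25 = 29
29 → 2² + 9² = 4 + 81 = 85

85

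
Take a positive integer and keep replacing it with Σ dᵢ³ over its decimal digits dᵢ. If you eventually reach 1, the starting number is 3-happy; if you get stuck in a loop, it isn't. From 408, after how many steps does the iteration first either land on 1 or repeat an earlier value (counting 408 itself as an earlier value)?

7

408 → 4³ + 0³ + 8³ = 64 + 0 + 512 = 576
576 → 5³ + 7³ + 6³ = 125 + 343 + 216 = 684
684 → 6³ + 8³ + 4³ = 216 + 512 + 64 = 792
792 → 7³ + 9³ + 2³ = 343 + 729 + 8 = 1080
1080 → 1³ + 0³ + 8³ + 0³ = 1 + 0 + 512 + 0 = 513
513 → 5³ + 1³ + 3³ = 125 + 1 + 27 = 153
153 → 1³ + 5³ + 3³ = 1 + 125 + 27 = 153  — 153 repeats.
That took 7 steps.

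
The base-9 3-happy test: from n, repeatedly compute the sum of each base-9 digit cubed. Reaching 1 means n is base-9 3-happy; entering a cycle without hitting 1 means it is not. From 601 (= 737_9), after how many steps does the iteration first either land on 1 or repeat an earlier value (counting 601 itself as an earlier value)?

6

601 = (7,3,7)_9 → 7³ + 3³ + 7³ = 713
713 = (8,7,2)_9 → 8³ + 7³ + 2³ = 863
863 = (1,1,5,8)_9 → 1³ + 1³ + 5³ + 8³ = 639
639 = (7,8,0)_9 → 7³ + 8³ + 0³ = 855
855 = (1,1,5,0)_9 → 1³ + 1³ + 5³ + 0³ = 127
127 = (1,5,1)_9 → 1³ + 5³ + 1³ = 127  — 127 repeats.
That took 6 steps.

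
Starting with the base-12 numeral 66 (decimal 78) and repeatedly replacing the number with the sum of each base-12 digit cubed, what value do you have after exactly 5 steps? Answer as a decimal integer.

78 = (6,6)_12 → 6³ + 6³ = 432
432 = (3,0,0)_12 → 3³ + 0³ + 0³ = 27
27 = (2,3)_12 → 2³ + 3³ = 35
35 = (2,11)_12 → 2³ + 11³ = 1339
1339 = (9,3,7)_12 → 9³ + 3³ + 7³ = 1099

1099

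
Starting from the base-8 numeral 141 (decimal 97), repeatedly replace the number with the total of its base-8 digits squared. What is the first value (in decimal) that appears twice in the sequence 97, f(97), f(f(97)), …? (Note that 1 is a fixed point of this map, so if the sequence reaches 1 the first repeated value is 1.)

1

97 = (1,4,1)_8 → 1² + 4² + 1² = 1 + 16 + 1 = 18
18 = (2,2)_8 → 2² + 2² = 4 + 4 = 8
8 = (1,0)_8 → 1² + 0² = 1 + 0 = 1  — reached the fixed point 1.
1 → 1, so 1 is the first repeated value.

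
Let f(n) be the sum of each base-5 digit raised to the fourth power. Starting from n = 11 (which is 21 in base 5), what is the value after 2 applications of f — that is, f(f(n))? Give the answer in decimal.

11 = (2,1)_5 → 2⁴ + 1⁴ = 16 + 1 = 17
17 = (3,2)_5 → 3⁴ + 2⁴ = 81 + 16 = 97

97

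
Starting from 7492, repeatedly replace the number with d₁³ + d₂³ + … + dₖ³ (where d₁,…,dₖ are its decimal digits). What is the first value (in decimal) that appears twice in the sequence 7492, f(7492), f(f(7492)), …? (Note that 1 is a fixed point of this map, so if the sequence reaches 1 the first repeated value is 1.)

7492 → 7³ + 4³ + 9³ + 2³ = 1144
1144 → 1³ + 1³ + 4³ + 4³ = 130
130 → 1³ + 3³ + 0³ = 28
28 → 2³ + 8³ = 520
520 → 5³ + 2³ + 0³ = 133
133 → 1³ + 3³ + 3³ = 55
55 → 5³ + 5³ = 250
250 → 2³ + 5³ + 0³ = 133  — 133 already appeared earlier.

133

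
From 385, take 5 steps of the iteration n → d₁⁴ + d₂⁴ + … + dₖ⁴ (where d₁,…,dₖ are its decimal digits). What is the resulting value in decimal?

7938

385 → 3⁴ + 8⁴ + 5⁴ = 4802
4802 → 4⁴ + 8⁴ + 0⁴ + 2⁴ = 4368
4368 → 4⁴ + 3⁴ + 6⁴ + 8⁴ = 5729
5729 → 5⁴ + 7⁴ + 2⁴ + 9⁴ = 9603
9603 → 9⁴ + 6⁴ + 0⁴ + 3⁴ = 7938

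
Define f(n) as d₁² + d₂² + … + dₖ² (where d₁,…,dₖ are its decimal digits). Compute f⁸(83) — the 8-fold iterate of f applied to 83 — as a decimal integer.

16

83 → 8² + 3² = 73
73 → 7² + 3² = 58
58 → 5² + 8² = 89
89 → 8² + 9² = 145
145 → 1² + 4² + 5² = 42
42 → 4² + 2² = 20
20 → 2² + 0² = 4
4 → 4² = 16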